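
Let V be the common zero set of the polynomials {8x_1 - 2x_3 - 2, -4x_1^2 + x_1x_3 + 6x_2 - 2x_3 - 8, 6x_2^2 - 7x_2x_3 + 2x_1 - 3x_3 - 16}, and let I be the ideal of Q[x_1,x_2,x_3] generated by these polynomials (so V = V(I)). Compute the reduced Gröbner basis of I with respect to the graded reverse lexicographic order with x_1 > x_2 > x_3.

Buchberger's algorithm terminates because the ascending chain of leading-term ideals stabilizes.

f_1 = 8x_1 - 2x_3 - 2, LT = x_1.
f_2 = -4x_1^2 + x_1x_3 + 6x_2 - 2x_3 - 8, LT = x_1^2.
f_3 = 6x_2^2 - 7x_2x_3 + 2x_1 - 3x_3 - 16, LT = x_2^2.

S(f_1,f_2): lcm = x_1^2. S = -1/4x_1 + 3/2x_2 - 1/2x_3 - 2.
  leading term x_1: subtract (-1/32)·f_1 from -1/4x_1 + 3/2x_2 - 1/2x_3 - 2 → 3/2x_2 - 9/16x_3 - 33/16
  leading term x_2: no divisor's leading term divides it; move 3/2x_2 to the remainder.
  leading term x_3: no divisor's leading term divides it; move -9/16x_3 to the remainder.
  leading term 1: no divisor's leading term divides it; move -33/16 to the remainder.
  remainder 3/2x_2 - 9/16x_3 - 33/16 ≠ 0; add g_4 = 3/2x_2 - 9/16x_3 - 33/16 to the basis.

S(f_3,g_4): lcm = x_2^2. S = -19/24x_2x_3 + 1/3x_1 + 11/8x_2 - 1/2x_3 - 8/3.
  leading term x_2x_3: subtract (-19/36x_3)·g_4 from -19/24x_2x_3 + 1/3x_1 + 11/8x_2 - 1/2x_3 - 8/3 → -19/64x_3^2 + 1/3x_1 + 11/8x_2 - 305/192x_3 - 8/3
  leading term x_3^2: no divisor's leading term divides it; move -19/64x_3^2 to the remainder.
  leading term x_1: subtract (1/24)·f_1 from 1/3x_1 + 11/8x_2 - 305/192x_3 - 8/3 → 11/8x_2 - 289/192x_3 - 31/12
  leading term x_2: subtract (11/12)·g_4 from 11/8x_2 - 289/192x_3 - 31/12 → -95/96x_3 - 133/192
  leading term x_3: no divisor's leading term divides it; move -95/96x_3 to the remainder.
  leading term 1: no divisor's leading term divides it; move -133/192 to the remainder.
  remainder -19/64x_3^2 - 95/96x_3 - 133/192 ≠ 0; add g_5 = -19/64x_3^2 - 95/96x_3 - 133/192 to the basis.

The other S-polynomials (S(f_1,f_3), S(f_2,f_3), S(f_1,g_4), S(f_2,g_4), S(f_1,g_5), S(f_2,g_5), S(f_3,g_5), S(g_4,g_5)) all reduce to 0 modulo the current basis, so we have a Gröbner basis.
Inter-reduce: drop elements whose leading term is divisible by another's, tail-reduce, and make monic.

G = {x_3^2 + 10/3x_3 + 7/3, x_1 - 1/4x_3 - 1/4, x_2 - 3/8x_3 - 11/8}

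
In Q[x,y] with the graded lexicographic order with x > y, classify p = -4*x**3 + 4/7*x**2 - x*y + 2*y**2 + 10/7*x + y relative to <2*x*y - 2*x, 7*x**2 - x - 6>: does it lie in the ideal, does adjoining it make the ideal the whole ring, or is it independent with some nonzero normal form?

-4*x**3 + 4/7*x**2 - x*y + 2*y**2 + 10/7*x + y is independent of I; its normal form modulo I is -3*x + 3.

First compute the reduced Gröbner basis of I by Buchberger's algorithm.
f_1 = 2*x*y - 2*x, LT = x*y.
f_2 = 7*x**2 - x - 6, LT = x**2.

S(f_1,f_2): lcm = x**2*y. S = -x**2 + 1/7*x*y + 6/7*y.
  leading term x**2: subtract (-1/7)·f_2 from -x**2 + 1/7*x*y + 6/7*y → 1/7*x*y - 1/7*x + 6/7*y - 6/7
  leading term x*y: subtract (1/14)·f_1 from 1/7*x*y - 1/7*x + 6/7*y - 6/7 → 6/7*y - 6/7
  leading term y: no divisor's leading term divides it; move 6/7*y to the remainder.
  leading term 1: no divisor's leading term divides it; move -6/7 to the remainder.
  remainder 6/7*y - 6/7 ≠ 0; add h_3 = 6/7*y - 6/7 to the basis.

S(f_1,h_3): lcm = x*y. S = 0.
  remainder 0.

S(f_2,h_3): leading monomials are coprime, so the S-polynomial reduces to 0 (Buchberger's first criterion).
Every S-polynomial of the final basis reduces to 0, so we have a Gröbner basis.
Inter-reduce: drop elements whose leading term is divisible by another's, tail-reduce, and make monic.
Reduced Gröbner basis: {x**2 - 1/7*x - 6/7, y - 1}.
Label its elements g_1 = x**2 - 1/7*x - 6/7, g_2 = y - 1.

Reduce p = -4*x**3 + 4/7*x**2 - x*y + 2*y**2 + 10/7*x + y modulo G:
  leading term x**3: subtract (-4*x)·g_1 from -4*x**3 + 4/7*x**2 - x*y + 2*y**2 + 10/7*x + y → -x*y + 2*y**2 - 2*x + y
  leading term x*y: subtract (-x)·g_2 from -x*y + 2*y**2 - 2*x + y → 2*y**2 - 3*x + y
  leading term y**2: subtract (2*y)·g_2 from 2*y**2 - 3*x + y → -3*x + 3*y
  leading term x: no divisor's leading term divides it; move -3*x to the remainder.
  leading term y: subtract (3)·g_2 from 3*y → 3
  leading term 1: no divisor's leading term divides it; move 3 to the remainder.
  normal form = -3*x + 3.
The normal form is nonzero, so p ∉ I. Since p minus its normal form lies in I, I + (p) = I + (r) where r = -3*x + 3; decide whether this ideal is the whole ring.
Run Buchberger on G together with r (pairs among the g_i already reduce to 0 since G is a Gröbner basis):
g_1 = x**2 - 1/7*x - 6/7, LT = x**2.
g_2 = y - 1, LT = y.
r = -3*x + 3, LT = x.

S(g_1,g_2): leading monomials are coprime, so the S-polynomial reduces to 0 (Buchberger's first criterion).
S(g_1,r): lcm = x**2. S = 6/7*x - 6/7.
  leading term x: subtract (-2/7)·r from 6/7*x - 6/7 → 0
  remainder 0.

S(g_2,r): leading monomials are coprime, so the S-polynomial reduces to 0 (Buchberger's first criterion).
Every S-polynomial of the final basis reduces to 0, so we have a Gröbner basis.
Inter-reduce: drop elements whose leading term is divisible by another's, tail-reduce, and make monic.
Reduced Gröbner basis: {x - 1, y - 1}.
The reduced Gröbner basis of I + (p) is {x - 1, y - 1} ≠ {1}, a proper ideal, so the enlarged system stays consistent: p is independent of I, with normal form -3*x + 3.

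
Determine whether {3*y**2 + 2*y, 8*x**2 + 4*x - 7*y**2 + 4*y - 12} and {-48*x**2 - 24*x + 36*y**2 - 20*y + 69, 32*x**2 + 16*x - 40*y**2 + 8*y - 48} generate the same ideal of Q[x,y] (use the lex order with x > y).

No, the ideals differ.

Equality of ideals is decidable: compute both reduced Gröbner bases (unique for the ordering) and check whether they agree.
Buchberger on the first generating set:
f_1 = 3*y**2 + 2*y, LT = y**2.
f_2 = 8*x**2 + 4*x - 7*y**2 + 4*y - 12, LT = x**2.

The S-polynomials (S(f_1,f_2)) all reduce to 0 modulo the current basis, so we have a Gröbner basis.
Inter-reduce: drop elements whose leading term is divisible by another's, tail-reduce, and make monic.
Reduced Gröbner basis: {x**2 + 1/2*x + 13/12*y - 3/2, y**2 + 2/3*y}.

Buchberger on the second generating set:
h_1 = -48*x**2 - 24*x + 36*y**2 - 20*y + 69, LT = x**2.
h_2 = 32*x**2 + 16*x - 40*y**2 + 8*y - 48, LT = x**2.

S(h_1,h_2): lcm = x**2. S = 1/2*y**2 + 1/6*y + 1/16.
  leading term y**2: no divisor's leading term divides it; move 1/2*y**2 to the remainder.
  leading term y: no divisor's leading term divides it; move 1/6*y to the remainder.
  leading term 1: no divisor's leading term divides it; move 1/16 to the remainder.
  remainder 1/2*y**2 + 1/6*y + 1/16 ≠ 0; add k_3 = 1/2*y**2 + 1/6*y + 1/16 to the basis.

The other S-polynomials (S(h_1,k_3), S(h_2,k_3)) all reduce to 0 modulo the current basis, so we have a Gröbner basis.
Inter-reduce: drop elements whose leading term is divisible by another's, tail-reduce, and make monic.
Reduced Gröbner basis: {x**2 + 1/2*x + 2/3*y - 43/32, y**2 + 1/3*y + 1/8}.

Since the reduced bases disagree, the two ideals are not the same.
The choice of monomial ordering does not affect the verdict — as long as both bases are computed under the same ordering, their equality decides ideal equality.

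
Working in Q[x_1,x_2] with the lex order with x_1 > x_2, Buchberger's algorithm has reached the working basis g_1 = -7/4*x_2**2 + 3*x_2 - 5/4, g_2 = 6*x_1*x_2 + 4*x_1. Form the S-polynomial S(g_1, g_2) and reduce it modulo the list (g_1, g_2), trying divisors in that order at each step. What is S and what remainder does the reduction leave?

lcm(LM(g_1), LM(g_2)) = x_1*x_2**2.
S = (lcm/LT(g_1))·g_1 − (lcm/LT(g_2))·g_2 = -50/21*x_1*x_2 + 5/7*x_1.
Reduce S modulo (g_1, g_2) in that order:
  leading term x_1*x_2: subtract (-25/63)·g_2 from -50/21*x_1*x_2 + 5/7*x_1 → 145/63*x_1
  leading term x_1: no divisor's leading term divides it; move 145/63*x_1 to the remainder.
The remainder 145/63*x_1 is nonzero, so it would be added as the next basis element.
This is the inner loop of Buchberger's algorithm — each nonzero remainder becomes a new basis element.

S(g_1, g_2) = -50/21*x_1*x_2 + 5/7*x_1; remainder on division = 145/63*x_1.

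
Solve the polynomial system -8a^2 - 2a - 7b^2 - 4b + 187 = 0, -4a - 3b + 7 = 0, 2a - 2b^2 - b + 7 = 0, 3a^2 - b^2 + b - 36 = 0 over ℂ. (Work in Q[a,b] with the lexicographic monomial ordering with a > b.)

{(4, -3)}

Compute a lex Gröbner basis by Buchberger's algorithm.
f_1 = -8a^2 - 2a - 7b^2 - 4b + 187, LT = a^2.
f_2 = -4a - 3b + 7, LT = a.
f_3 = 2a - 2b^2 - b + 7, LT = a.
f_4 = 3a^2 - b^2 + b - 36, LT = a^2.

S(f_1,f_2): lcm = a^2. S = -3/4ab + 2a + 7/8b^2 + 1/2b - 187/8.
  leading term ab: subtract (3/16b)·f_2 from -3/4ab + 2a + 7/8b^2 + 1/2b - 187/8 → 2a + 23/16b^2 - 13/16b - 187/8
  leading term a: subtract (-1/2)·f_2 from 2a + 23/16b^2 - 13/16b - 187/8 → 23/16b^2 - 37/16b - 159/8
  leading term b^2: no divisor's leading term divides it; move 23/16b^2 to the remainder.
  leading term b: no divisor's leading term divides it; move -37/16b to the remainder.
  leading term 1: no divisor's leading term divides it; move -159/8 to the remainder.
  remainder 23/16b^2 - 37/16b - 159/8 ≠ 0; add h_5 = 23/16b^2 - 37/16b - 159/8 to the basis.

S(f_1,f_3): lcm = a^2. S = ab^2 + 1/2ab - 13/4a + 7/8b^2 + 1/2b - 187/8.
  leading term ab^2: subtract (-1/4b^2)·f_2 from ab^2 + 1/2ab - 13/4a + 7/8b^2 + 1/2b - 187/8 → 1/2ab - 13/4a - 3/4b^3 + 21/8b^2 + 1/2b - 187/8
  leading term ab: subtract (-1/8b)·f_2 from 1/2ab - 13/4a - 3/4b^3 + 21/8b^2 + 1/2b - 187/8 → -13/4a - 3/4b^3 + 9/4b^2 + 11/8b - 187/8
  leading term a: subtract (13/16)·f_2 from -13/4a - 3/4b^3 + 9/4b^2 + 11/8b - 187/8 → -3/4b^3 + 9/4b^2 + 61/16b - 465/16
  leading term b^3: subtract (-12/23b)·h_5 from -3/4b^3 + 9/4b^2 + 61/16b - 465/16 → 24/23b^2 - 2413/368b - 465/16
  leading term b^2: subtract (384/529)·h_5 from 24/23b^2 - 2413/368b - 465/16 → -41291/8464b - 123873/8464
  leading term b: no divisor's leading term divides it; move -41291/8464b to the remainder.
  leading term 1: no divisor's leading term divides it; move -123873/8464 to the remainder.
  remainder -41291/8464b - 123873/8464 ≠ 0; add h_6 = -41291/8464b - 123873/8464 to the basis.

The other S-polynomials (S(f_1,f_4), S(f_2,f_3), S(f_2,f_4), S(f_3,f_4), S(f_1,h_5), S(f_2,h_5), S(f_3,h_5), S(f_4,h_5), S(f_1,h_6), S(f_2,h_6), S(f_3,h_6), S(f_4,h_6), S(h_5,h_6)) all reduce to 0 modulo the current basis, so we have a Gröbner basis.
Inter-reduce: drop elements whose leading term is divisible by another's, tail-reduce, and make monic.
Reduced Gröbner basis: {a - 4, b + 3}.

Since the basis is lex-ordered, b + 3 is univariate in b. Its roots are {-3}. Back-substituting each root into the other basis elements fixes the other coordinates.
  b = -3: the earlier basis element becomes a - 4 = 0, giving a = 4 — point (4, -3).
Each listed point satisfies every original equation (direct substitution).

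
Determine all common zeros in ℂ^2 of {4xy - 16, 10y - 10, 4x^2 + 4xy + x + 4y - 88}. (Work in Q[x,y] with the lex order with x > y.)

Compute a lex Gröbner basis by Buchberger's algorithm.
f_1 = 4xy - 16, LT = xy.
f_2 = 10y - 10, LT = y.
f_3 = 4x^2 + 4xy + x + 4y - 88, LT = x^2.

S(f_1,f_2): lcm = xy. S = x - 4.
  leading term x: no divisor's leading term divides it; move x to the remainder.
  leading term 1: no divisor's leading term divides it; move -4 to the remainder.
  remainder x - 4 ≠ 0; add h_4 = x - 4 to the basis.

The other S-polynomials (S(f_1,f_3), S(f_2,f_3), S(f_1,h_4), S(f_2,h_4), S(f_3,h_4)) all reduce to 0 modulo the current basis, so we have a Gröbner basis.
Inter-reduce: drop elements whose leading term is divisible by another's, tail-reduce, and make monic.
Reduced Gröbner basis: {x - 4, y - 1}.

The lex basis is triangular: the last element involves only y. Solving y - 1 = 0 gives y ∈ {1}; substituting each value into the earlier elements determines the remaining variables.
  y = 1: the earlier basis element becomes x - 4 = 0, giving x = 4 — point (4, 1).
A lex Gröbner basis triangularizes the system, enabling back-substitution.

{(4, 1)}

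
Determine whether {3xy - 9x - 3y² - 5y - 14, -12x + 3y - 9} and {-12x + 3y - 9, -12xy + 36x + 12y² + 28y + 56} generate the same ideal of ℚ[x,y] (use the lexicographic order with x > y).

For a fixed monomial order, each ideal has a unique reduced Gröbner basis; comparing bases decides equality.
Buchberger on the first generating set:
f_1 = 3xy - 9x - 3y² - 5y - 14, LT = xy.
f_2 = -12x + 3y - 9, LT = x.

S(f_1,f_2): lcm = xy. S = -3x - ¾y² - 29/12y - 14/3.
  leading term x: subtract (¼)·f_2 from -3x - ¾y² - 29/12y - 14/3 → -¾y² - 19/6y - 29/12
  leading term y²: no divisor's leading term divides it; move -¾y² to the remainder.
  leading term y: no divisor's leading term divides it; move -19/6y to the remainder.
  leading term 1: no divisor's leading term divides it; move -29/12 to the remainder.
  remainder -¾y² - 19/6y - 29/12 ≠ 0; add g_3 = -¾y² - 19/6y - 29/12 to the basis.

The other S-polynomials (S(f_1,g_3), S(f_2,g_3)) all reduce to 0 modulo the current basis, so we have a Gröbner basis.
Inter-reduce: drop elements whose leading term is divisible by another's, tail-reduce, and make monic.
Reduced Gröbner basis: {x - ¼y + ¾, y² + 38/9y + 29/9}.

Buchberger on the second generating set:
h_1 = -12x + 3y - 9, LT = x.
h_2 = -12xy + 36x + 12y² + 28y + 56, LT = xy.

S(h_1,h_2): lcm = xy. S = 3x + ¾y² + 37/12y + 14/3.
  leading term x: subtract (-¼)·h_1 from 3x + ¾y² + 37/12y + 14/3 → ¾y² + 23/6y + 29/12
  leading term y²: no divisor's leading term divides it; move ¾y² to the remainder.
  leading term y: no divisor's leading term divides it; move 23/6y to the remainder.
  leading term 1: no divisor's leading term divides it; move 29/12 to the remainder.
  remainder ¾y² + 23/6y + 29/12 ≠ 0; add k_3 = ¾y² + 23/6y + 29/12 to the basis.

The other S-polynomials (S(h_1,k_3), S(h_2,k_3)) all reduce to 0 modulo the current basis, so we have a Gröbner basis.
Inter-reduce: drop elements whose leading term is divisible by another's, tail-reduce, and make monic.
Reduced Gröbner basis: {x - ¼y + ¾, y² + 46/9y + 29/9}.

The bases are distinct; the ideals are different.

No, the ideals differ.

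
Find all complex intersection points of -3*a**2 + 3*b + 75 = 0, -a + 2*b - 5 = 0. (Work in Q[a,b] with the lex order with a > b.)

{(-5, 0), (11/2, 21/4)}

Compute a lex Gröbner basis by Buchberger's algorithm.
f_1 = -3*a**2 + 3*b + 75, LT = a**2.
f_2 = -a + 2*b - 5, LT = a.

S(f_1,f_2): lcm = a**2. S = 2*a*b - 5*a - b - 25.
  leading term a*b: subtract (-2*b)·f_2 from 2*a*b - 5*a - b - 25 → -5*a + 4*b**2 - 11*b - 25
  leading term a: subtract (5)·f_2 from -5*a + 4*b**2 - 11*b - 25 → 4*b**2 - 21*b
  leading term b**2: no divisor's leading term divides it; move 4*b**2 to the remainder.
  leading term b: no divisor's leading term divides it; move -21*b to the remainder.
  remainder 4*b**2 - 21*b ≠ 0; add h_3 = 4*b**2 - 21*b to the basis.

S(f_1,h_3): leading monomials are coprime, so the S-polynomial reduces to 0 (Buchberger's first criterion).
S(f_2,h_3): leading monomials are coprime, so the S-polynomial reduces to 0 (Buchberger's first criterion).
Every S-polynomial of the final basis reduces to 0, so we have a Gröbner basis.
Inter-reduce: drop elements whose leading term is divisible by another's, tail-reduce, and make monic.
Reduced Gröbner basis: {a - 2*b + 5, b**2 - 21/4*b}.

Since the basis is lex-ordered, b**2 - 21/4*b is univariate in b. Its roots are {0, 21/4}. Back-substituting each root into the other basis elements fixes the other coordinates.
  b = 0: the earlier basis element becomes a + 5 = 0, giving a = -5 — point (-5, 0).
  b = 21/4: the earlier basis element becomes a - 11/2 = 0, giving a = 11/2 — point (11/2, 21/4).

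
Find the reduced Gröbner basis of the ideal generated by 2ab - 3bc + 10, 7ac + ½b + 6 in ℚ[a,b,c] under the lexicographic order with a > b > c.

G = {ab - 3/2bc + 5, ac + 1/14b + 6/7, b² + 21bc² + 12b - 70c}

This is the nonlinear analogue of row-reducing a linear system.

f_1 = 2ab - 3bc + 10, LT = ab.
f_2 = 7ac + ½b + 6, LT = ac.

S(f_1,f_2): lcm = abc. S = -1/14b² - 3/2bc² - 6/7b + 5c.
  leading term b²: no divisor's leading term divides it; move -1/14b² to the remainder.
  leading term bc²: no divisor's leading term divides it; move -3/2bc² to the remainder.
  leading term b: no divisor's leading term divides it; move -6/7b to the remainder.
  leading term c: no divisor's leading term divides it; move 5c to the remainder.
  remainder -1/14b² - 3/2bc² - 6/7b + 5c ≠ 0; add g_3 = -1/14b² - 3/2bc² - 6/7b + 5c to the basis.

The other S-polynomials (S(f_1,g_3), S(f_2,g_3)) all reduce to 0 modulo the current basis, so we have a Gröbner basis.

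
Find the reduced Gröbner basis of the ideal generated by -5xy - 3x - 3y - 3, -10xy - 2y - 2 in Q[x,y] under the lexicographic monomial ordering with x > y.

G = {x + \tfrac{2}{3}y + \tfrac{2}{3}, y^{2} + \tfrac{7}{10}y - \tfrac{3}{10}}

f_1 = -5xy - 3x - 3y - 3, LT = xy.
f_2 = -10xy - 2y - 2, LT = xy.

S(f_1,f_2): lcm = xy. S = \tfrac{3}{5}x + \tfrac{2}{5}y + \tfrac{2}{5}.
  leading term x: no divisor's leading term divides it; move \tfrac{3}{5}x to the remainder.
  leading term y: no divisor's leading term divides it; move \tfrac{2}{5}y to the remainder.
  leading term 1: no divisor's leading term divides it; move \tfrac{2}{5} to the remainder.
  remainder \tfrac{3}{5}x + \tfrac{2}{5}y + \tfrac{2}{5} ≠ 0; add g_3 = \tfrac{3}{5}x + \tfrac{2}{5}y + \tfrac{2}{5} to the basis.

S(f_1,g_3): lcm = xy. S = \tfrac{3}{5}x - \tfrac{2}{3}y^{2} - \tfrac{1}{15}y + \tfrac{3}{5}.
  leading term x: subtract (1)·g_3 from \tfrac{3}{5}x - \tfrac{2}{3}y^{2} - \tfrac{1}{15}y + \tfrac{3}{5} → -\tfrac{2}{3}y^{2} - \tfrac{7}{15}y + \tfrac{1}{5}
  leading term y^{2}: no divisor's leading term divides it; move -\tfrac{2}{3}y^{2} to the remainder.
  leading term y: no divisor's leading term divides it; move -\tfrac{7}{15}y to the remainder.
  leading term 1: no divisor's leading term divides it; move \tfrac{1}{5} to the remainder.
  remainder -\tfrac{2}{3}y^{2} - \tfrac{7}{15}y + \tfrac{1}{5} ≠ 0; add g_4 = -\tfrac{2}{3}y^{2} - \tfrac{7}{15}y + \tfrac{1}{5} to the basis.

S(f_2,g_3): lcm = xy. S = -\tfrac{2}{3}y^{2} - \tfrac{7}{15}y + \tfrac{1}{5}.
  leading term y^{2}: subtract (1)·g_4 from -\tfrac{2}{3}y^{2} - \tfrac{7}{15}y + \tfrac{1}{5} → 0
  remainder 0.

S(f_1,g_4): lcm = xy^{2}. S = -\tfrac{1}{10}xy + \tfrac{3}{10}x + \tfrac{3}{5}y^{2} + \tfrac{3}{5}y.
  leading term xy: subtract (\tfrac{1}{50})·f_1 from -\tfrac{1}{10}xy + \tfrac{3}{10}x + \tfrac{3}{5}y^{2} + \tfrac{3}{5}y → \tfrac{9}{25}x + \tfrac{3}{5}y^{2} + \tfrac{33}{50}y + \tfrac{3}{50}
  leading term x: subtract (\tfrac{3}{5})·g_3 from \tfrac{9}{25}x + \tfrac{3}{5}y^{2} + \tfrac{33}{50}y + \tfrac{3}{50} → \tfrac{3}{5}y^{2} + \tfrac{21}{50}y - \tfrac{9}{50}
  leading term y^{2}: subtract (-\tfrac{9}{10})·g_4 from \tfrac{3}{5}y^{2} + \tfrac{21}{50}y - \tfrac{9}{50} → 0
  remainder 0.

S(f_2,g_4): lcm = xy^{2}. S = -\tfrac{7}{10}xy + \tfrac{3}{10}x + \tfrac{1}{5}y^{2} + \tfrac{1}{5}y.
  leading term xy: subtract (\tfrac{7}{50})·f_1 from -\tfrac{7}{10}xy + \tfrac{3}{10}x + \tfrac{1}{5}y^{2} + \tfrac{1}{5}y → \tfrac{18}{25}x + \tfrac{1}{5}y^{2} + \tfrac{31}{50}y + \tfrac{21}{50}
  leading term x: subtract (\tfrac{6}{5})·g_3 from \tfrac{18}{25}x + \tfrac{1}{5}y^{2} + \tfrac{31}{50}y + \tfrac{21}{50} → \tfrac{1}{5}y^{2} + \tfrac{7}{50}y - \tfrac{3}{50}
  leading term y^{2}: subtract (-\tfrac{3}{10})·g_4 from \tfrac{1}{5}y^{2} + \tfrac{7}{50}y - \tfrac{3}{50} → 0
  remainder 0.

S(g_3,g_4): leading monomials are coprime, so the S-polynomial reduces to 0 (Buchberger's first criterion).
Every S-polynomial of the final basis reduces to 0, so we have a Gröbner basis.
Inter-reduce: drop elements whose leading term is divisible by another's, tail-reduce, and make monic.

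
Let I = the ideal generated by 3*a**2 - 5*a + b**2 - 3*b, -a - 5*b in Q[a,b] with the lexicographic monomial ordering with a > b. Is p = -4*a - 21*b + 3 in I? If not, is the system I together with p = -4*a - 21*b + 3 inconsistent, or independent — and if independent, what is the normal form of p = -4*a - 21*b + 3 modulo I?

First compute the reduced Gröbner basis of I by Buchberger's algorithm.
f_1 = 3*a**2 - 5*a + b**2 - 3*b, LT = a**2.
f_2 = -a - 5*b, LT = a.

S(f_1,f_2): lcm = a**2. S = -5*a*b - 5/3*a + 1/3*b**2 - b.
  leading term a*b: subtract (5*b)·f_2 from -5*a*b - 5/3*a + 1/3*b**2 - b → -5/3*a + 76/3*b**2 - b
  leading term a: subtract (5/3)·f_2 from -5/3*a + 76/3*b**2 - b → 76/3*b**2 + 22/3*b
  leading term b**2: no divisor's leading term divides it; move 76/3*b**2 to the remainder.
  leading term b: no divisor's leading term divides it; move 22/3*b to the remainder.
  remainder 76/3*b**2 + 22/3*b ≠ 0; add h_3 = 76/3*b**2 + 22/3*b to the basis.

S(f_1,h_3): leading monomials are coprime, so the S-polynomial reduces to 0 (Buchberger's first criterion).
S(f_2,h_3): leading monomials are coprime, so the S-polynomial reduces to 0 (Buchberger's first criterion).
Every S-polynomial of the final basis reduces to 0, so we have a Gröbner basis.
Inter-reduce: drop elements whose leading term is divisible by another's, tail-reduce, and make monic.
Reduced Gröbner basis: {a + 5*b, b**2 + 11/38*b}.
Label its elements g_1 = a + 5*b, g_2 = b**2 + 11/38*b.

Reduce p = -4*a - 21*b + 3 modulo G:
  leading term a: subtract (-4)·g_1 from -4*a - 21*b + 3 → -b + 3
  leading term b: no divisor's leading term divides it; move -b to the remainder.
  leading term 1: no divisor's leading term divides it; move 3 to the remainder.
  normal form = -b + 3.
The normal form is nonzero, so p ∉ I. Since p minus its normal form lies in I, I + (p) = I + (r) where r = -b + 3; decide whether this ideal is the whole ring.
Run Buchberger on G together with r (pairs among the g_i already reduce to 0 since G is a Gröbner basis):
g_1 = a + 5*b, LT = a.
g_2 = b**2 + 11/38*b, LT = b**2.
r = -b + 3, LT = b.

S(g_1,g_2): leading monomials are coprime, so the S-polynomial reduces to 0 (Buchberger's first criterion).
S(g_1,r): leading monomials are coprime, so the S-polynomial reduces to 0 (Buchberger's first criterion).
S(g_2,r): lcm = b**2. S = 125/38*b.
  leading term b: subtract (-125/38)·r from 125/38*b → 375/38
  leading term 1: no divisor's leading term divides it; move 375/38 to the remainder.
  remainder 375/38 ≠ 0; add m_4 = 375/38 to the basis.

S(g_1,m_4): leading monomials are coprime, so the S-polynomial reduces to 0 (Buchberger's first criterion).
S(g_2,m_4): leading monomials are coprime, so the S-polynomial reduces to 0 (Buchberger's first criterion).
S(r,m_4): leading monomials are coprime, so the S-polynomial reduces to 0 (Buchberger's first criterion).
Every S-polynomial of the final basis reduces to 0, so we have a Gröbner basis.
Inter-reduce: drop elements whose leading term is divisible by another's, tail-reduce, and make monic.
Reduced Gröbner basis: {1}.
The reduced Gröbner basis of I + (p) is {1}: the ideal is the whole ring, so the enlarged system has no common solution — adjoining p is inconsistent.

Ideal membership is decidable via reduction modulo a Gröbner basis.

Adjoining -4*a - 21*b + 3 makes the ideal the whole ring: the system is inconsistent.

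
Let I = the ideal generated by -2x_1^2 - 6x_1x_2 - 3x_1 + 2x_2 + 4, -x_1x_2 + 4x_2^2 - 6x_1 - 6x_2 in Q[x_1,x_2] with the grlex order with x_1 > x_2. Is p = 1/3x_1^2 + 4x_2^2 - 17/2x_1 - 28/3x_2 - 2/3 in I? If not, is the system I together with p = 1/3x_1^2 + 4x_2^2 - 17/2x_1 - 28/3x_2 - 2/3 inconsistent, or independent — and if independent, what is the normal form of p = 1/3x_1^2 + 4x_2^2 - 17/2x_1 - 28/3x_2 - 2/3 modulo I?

Adjoining 1/3x_1^2 + 4x_2^2 - 17/2x_1 - 28/3x_2 - 2/3 makes the ideal the whole ring: the system is inconsistent.

First compute the reduced Gröbner basis of I by Buchberger's algorithm.
f_1 = -2x_1^2 - 6x_1x_2 - 3x_1 + 2x_2 + 4, LT = x_1^2.
f_2 = -x_1x_2 + 4x_2^2 - 6x_1 - 6x_2, LT = x_1x_2.

S(f_1,f_2): lcm = x_1^2x_2. S = 7x_1x_2^2 - 6x_1^2 - 9/2x_1x_2 - x_2^2 - 2x_2.
  leading term x_1x_2^2: subtract (-7x_2)·f_2 from 7x_1x_2^2 - 6x_1^2 - 9/2x_1x_2 - x_2^2 - 2x_2 → 28x_2^3 - 6x_1^2 - 93/2x_1x_2 - 43x_2^2 - 2x_2
  leading term x_2^3: no divisor's leading term divides it; move 28x_2^3 to the remainder.
  leading term x_1^2: subtract (3)·f_1 from -6x_1^2 - 93/2x_1x_2 - 43x_2^2 - 2x_2 → -57/2x_1x_2 - 43x_2^2 + 9x_1 - 8x_2 - 12
  leading term x_1x_2: subtract (57/2)·f_2 from -57/2x_1x_2 - 43x_2^2 + 9x_1 - 8x_2 - 12 → -157x_2^2 + 180x_1 + 163x_2 - 12
  leading term x_2^2: no divisor's leading term divides it; move -157x_2^2 to the remainder.
  leading term x_1: no divisor's leading term divides it; move 180x_1 to the remainder.
  leading term x_2: no divisor's leading term divides it; move 163x_2 to the remainder.
  leading term 1: no divisor's leading term divides it; move -12 to the remainder.
  remainder 28x_2^3 - 157x_2^2 + 180x_1 + 163x_2 - 12 ≠ 0; add h_3 = 28x_2^3 - 157x_2^2 + 180x_1 + 163x_2 - 12 to the basis.

The other S-polynomials (S(f_1,h_3), S(f_2,h_3)) all reduce to 0 modulo the current basis, so we have a Gröbner basis.
Inter-reduce: drop elements whose leading term is divisible by another's, tail-reduce, and make monic.
Reduced Gröbner basis: {x_2^3 - 157/28x_2^2 + 45/7x_1 + 163/28x_2 - 3/7, x_1^2 + 12x_2^2 - 33/2x_1 - 19x_2 - 2, x_1x_2 - 4x_2^2 + 6x_1 + 6x_2}.
Label its elements g_1 = x_2^3 - 157/28x_2^2 + 45/7x_1 + 163/28x_2 - 3/7, g_2 = x_1^2 + 12x_2^2 - 33/2x_1 - 19x_2 - 2, g_3 = x_1x_2 - 4x_2^2 + 6x_1 + 6x_2.

Reduce p = 1/3x_1^2 + 4x_2^2 - 17/2x_1 - 28/3x_2 - 2/3 modulo G:
  leading term x_1^2: subtract (1/3)·g_2 from 1/3x_1^2 + 4x_2^2 - 17/2x_1 - 28/3x_2 - 2/3 → -3x_1 - 3x_2
  leading term x_1: no divisor's leading term divides it; move -3x_1 to the remainder.
  leading term x_2: no divisor's leading term divides it; move -3x_2 to the remainder.
  normal form = -3x_1 - 3x_2.
The normal form is nonzero, so p ∉ I. Since p minus its normal form lies in I, I + (p) = I + (r) where r = -3x_1 - 3x_2; decide whether this ideal is the whole ring.
Run Buchberger on G together with r (pairs among the g_i already reduce to 0 since G is a Gröbner basis):
g_1 = x_2^3 - 157/28x_2^2 + 45/7x_1 + 163/28x_2 - 3/7, LT = x_2^3.
g_2 = x_1^2 + 12x_2^2 - 33/2x_1 - 19x_2 - 2, LT = x_1^2.
g_3 = x_1x_2 - 4x_2^2 + 6x_1 + 6x_2, LT = x_1x_2.
r = -3x_1 - 3x_2, LT = x_1.

S(g_2,r): lcm = x_1^2. S = -x_1x_2 + 12x_2^2 - 33/2x_1 - 19x_2 - 2.
  leading term x_1x_2: subtract (-1)·g_3 from -x_1x_2 + 12x_2^2 - 33/2x_1 - 19x_2 - 2 → 8x_2^2 - 21/2x_1 - 13x_2 - 2
  leading term x_2^2: no divisor's leading term divides it; move 8x_2^2 to the remainder.
  leading term x_1: subtract (7/2)·r from -21/2x_1 - 13x_2 - 2 → -5/2x_2 - 2
  leading term x_2: no divisor's leading term divides it; move -5/2x_2 to the remainder.
  leading term 1: no divisor's leading term divides it; move -2 to the remainder.
  remainder 8x_2^2 - 5/2x_2 - 2 ≠ 0; add m_5 = 8x_2^2 - 5/2x_2 - 2 to the basis.

S(g_3,r): lcm = x_1x_2. S = -5x_2^2 + 6x_1 + 6x_2.
  leading term x_2^2: subtract (-5/8)·m_5 from -5x_2^2 + 6x_1 + 6x_2 → 6x_1 + 71/16x_2 - 5/4
  leading term x_1: subtract (-2)·r from 6x_1 + 71/16x_2 - 5/4 → -25/16x_2 - 5/4
  leading term x_2: no divisor's leading term divides it; move -25/16x_2 to the remainder.
  leading term 1: no divisor's leading term divides it; move -5/4 to the remainder.
  remainder -25/16x_2 - 5/4 ≠ 0; add m_6 = -25/16x_2 - 5/4 to the basis.

S(g_1,m_5): lcm = x_2^3. S = -593/112x_2^2 + 45/7x_1 + 85/14x_2 - 3/7.
  leading term x_2^2: subtract (-593/896)·m_5 from -593/112x_2^2 + 45/7x_1 + 85/14x_2 - 3/7 → 45/7x_1 + 7915/1792x_2 - 785/448
  leading term x_1: subtract (-15/7)·r from 45/7x_1 + 7915/1792x_2 - 785/448 → -515/256x_2 - 785/448
  leading term x_2: subtract (103/80)·m_6 from -515/256x_2 - 785/448 → -1/7
  leading term 1: no divisor's leading term divides it; move -1/7 to the remainder.
  remainder -1/7 ≠ 0; add m_7 = -1/7 to the basis.

The other S-polynomials (S(g_1,g_2), S(g_1,g_3), S(g_1,r), S(g_2,g_3), S(g_2,m_5), S(g_3,m_5), S(r,m_5), S(g_1,m_6), S(g_2,m_6), S(g_3,m_6), S(r,m_6), S(m_5,m_6), S(g_1,m_7), S(g_2,m_7), S(g_3,m_7), S(r,m_7), S(m_5,m_7), S(m_6,m_7)) all reduce to 0 modulo the current basis, so we have a Gröbner basis.
Inter-reduce: drop elements whose leading term is divisible by another's, tail-reduce, and make monic.
Reduced Gröbner basis: {1}.
The reduced Gröbner basis of I + (p) is {1}: the ideal is the whole ring, so the enlarged system has no common solution — adjoining p is inconsistent.

Ideal membership is decidable via reduction modulo a Gröbner basis.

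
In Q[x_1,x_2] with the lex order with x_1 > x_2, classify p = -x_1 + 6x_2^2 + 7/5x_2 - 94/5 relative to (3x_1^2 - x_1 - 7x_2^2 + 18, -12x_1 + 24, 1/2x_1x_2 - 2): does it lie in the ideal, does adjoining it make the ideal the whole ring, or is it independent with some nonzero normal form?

Adjoining -x_1 + 6x_2^2 + 7/5x_2 - 94/5 makes the ideal the whole ring: the system is inconsistent.

First compute the reduced Gröbner basis of I by Buchberger's algorithm.
f_1 = 3x_1^2 - x_1 - 7x_2^2 + 18, LT = x_1^2.
f_2 = -12x_1 + 24, LT = x_1.
f_3 = 1/2x_1x_2 - 2, LT = x_1x_2.

S(f_1,f_2): lcm = x_1^2. S = 5/3x_1 - 7/3x_2^2 + 6.
  leading term x_1: subtract (-5/36)·f_2 from 5/3x_1 - 7/3x_2^2 + 6 → -7/3x_2^2 + 28/3
  leading term x_2^2: no divisor's leading term divides it; move -7/3x_2^2 to the remainder.
  leading term 1: no divisor's leading term divides it; move 28/3 to the remainder.
  remainder -7/3x_2^2 + 28/3 ≠ 0; add h_4 = -7/3x_2^2 + 28/3 to the basis.

S(f_1,f_3): lcm = x_1^2x_2. S = -1/3x_1x_2 + 4x_1 - 7/3x_2^3 + 6x_2.
  leading term x_1x_2: subtract (1/36x_2)·f_2 from -1/3x_1x_2 + 4x_1 - 7/3x_2^3 + 6x_2 → 4x_1 - 7/3x_2^3 + 16/3x_2
  leading term x_1: subtract (-1/3)·f_2 from 4x_1 - 7/3x_2^3 + 16/3x_2 → -7/3x_2^3 + 16/3x_2 + 8
  leading term x_2^3: subtract (x_2)·h_4 from -7/3x_2^3 + 16/3x_2 + 8 → -4x_2 + 8
  leading term x_2: no divisor's leading term divides it; move -4x_2 to the remainder.
  leading term 1: no divisor's leading term divides it; move 8 to the remainder.
  remainder -4x_2 + 8 ≠ 0; add h_5 = -4x_2 + 8 to the basis.

The other S-polynomials (S(f_2,f_3), S(f_1,h_4), S(f_2,h_4), S(f_3,h_4), S(f_1,h_5), S(f_2,h_5), S(f_3,h_5), S(h_4,h_5)) all reduce to 0 modulo the current basis, so we have a Gröbner basis.
Inter-reduce: drop elements whose leading term is divisible by another's, tail-reduce, and make monic.
Reduced Gröbner basis: {x_1 - 2, x_2 - 2}.
Label its elements g_1 = x_1 - 2, g_2 = x_2 - 2.

Reduce p = -x_1 + 6x_2^2 + 7/5x_2 - 94/5 modulo G:
  leading term x_1: subtract (-1)·g_1 from -x_1 + 6x_2^2 + 7/5x_2 - 94/5 → 6x_2^2 + 7/5x_2 - 104/5
  leading term x_2^2: subtract (6x_2)·g_2 from 6x_2^2 + 7/5x_2 - 104/5 → 67/5x_2 - 104/5
  leading term x_2: subtract (67/5)·g_2 from 67/5x_2 - 104/5 → 6
  leading term 1: no divisor's leading term divides it; move 6 to the remainder.
  normal form = 6.
The normal form is nonzero, so p ∉ I. Since p minus its normal form lies in I, I + (p) = I + (r) where r = 6; decide whether this ideal is the whole ring.
Here r = 6 is a nonzero constant, hence a unit: 1 ∈ I + (p), the Gröbner basis of I + (p) is {1}, and the enlarged system has no common solution — adjoining p is inconsistent.

The remainder on division by a Gröbner basis is unique — it is the normal form.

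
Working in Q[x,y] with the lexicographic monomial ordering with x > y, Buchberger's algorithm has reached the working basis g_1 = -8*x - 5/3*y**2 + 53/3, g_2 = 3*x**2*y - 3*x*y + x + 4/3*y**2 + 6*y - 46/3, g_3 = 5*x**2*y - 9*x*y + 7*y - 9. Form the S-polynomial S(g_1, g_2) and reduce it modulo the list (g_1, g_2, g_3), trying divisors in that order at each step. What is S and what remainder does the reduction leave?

lcm(LM(g_1), LM(g_2)) = x**2*y.
S = (lcm/LT(g_1))·g_1 − (lcm/LT(g_2))·g_2 = 5/24*x*y**3 - 29/24*x*y - 1/3*x - 4/9*y**2 - 2*y + 46/9.
Reduce S modulo (g_1, g_2, g_3) in that order:
  leading term x*y**3: subtract (-5/192*y**3)·g_1 from 5/24*x*y**3 - 29/24*x*y - 1/3*x - 4/9*y**2 - 2*y + 46/9 → -29/24*x*y - 1/3*x - 25/576*y**5 + 265/576*y**3 - 4/9*y**2 - 2*y + 46/9
  leading term x*y: subtract (29/192*y)·g_1 from -29/24*x*y - 1/3*x - 25/576*y**5 + 265/576*y**3 - 4/9*y**2 - 2*y + 46/9 → -1/3*x - 25/576*y**5 + 205/288*y**3 - 4/9*y**2 - 2689/576*y + 46/9
  leading term x: subtract (1/24)·g_1 from -1/3*x - 25/576*y**5 + 205/288*y**3 - 4/9*y**2 - 2689/576*y + 46/9 → -25/576*y**5 + 205/288*y**3 - 3/8*y**2 - 2689/576*y + 35/8
  leading term y**5: no divisor's leading term divides it; move -25/576*y**5 to the remainder.
  leading term y**3: no divisor's leading term divides it; move 205/288*y**3 to the remainder.
  leading term y**2: no divisor's leading term divides it; move -3/8*y**2 to the remainder.
  leading term y: no divisor's leading term divides it; move -2689/576*y to the remainder.
  leading term 1: no divisor's leading term divides it; move 35/8 to the remainder.
The remainder -25/576*y**5 + 205/288*y**3 - 3/8*y**2 - 2689/576*y + 35/8 is nonzero, so it would be added as the next basis element.

S(g_1, g_2) = 5/24*x*y**3 - 29/24*x*y - 1/3*x - 4/9*y**2 - 2*y + 46/9; remainder on division = -25/576*y**5 + 205/288*y**3 - 3/8*y**2 - 2689/576*y + 35/8.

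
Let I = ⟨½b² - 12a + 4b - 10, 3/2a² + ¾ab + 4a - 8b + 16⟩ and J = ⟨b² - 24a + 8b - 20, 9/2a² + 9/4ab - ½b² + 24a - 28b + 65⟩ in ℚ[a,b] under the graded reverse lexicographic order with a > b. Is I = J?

No, the ideals differ.

Since reduced Gröbner bases are canonical representatives of ideals under a given ordering, it suffices to compute and compare them.
Buchberger on the first generating set:
f_1 = ½b² - 12a + 4b - 10, LT = b².
f_2 = 3/2a² + ¾ab + 4a - 8b + 16, LT = a².

The S-polynomials (S(f_1,f_2)) all reduce to 0 modulo the current basis, so we have a Gröbner basis.
Inter-reduce: drop elements whose leading term is divisible by another's, tail-reduce, and make monic.
Reduced Gröbner basis: {a² + ½ab + 8/3a - 16/3b + 32/3, b² - 24a + 8b - 20}.

Buchberger on the second generating set:
h_1 = b² - 24a + 8b - 20, LT = b².
h_2 = 9/2a² + 9/4ab - ½b² + 24a - 28b + 65, LT = a².

The S-polynomials (S(h_1,h_2)) all reduce to 0 modulo the current basis, so we have a Gröbner basis.
Inter-reduce: drop elements whose leading term is divisible by another's, tail-reduce, and make monic.
Reduced Gröbner basis: {a² + ½ab + 8/3a - 16/3b + 110/9, b² - 24a + 8b - 20}.

The bases are distinct; the ideals are different.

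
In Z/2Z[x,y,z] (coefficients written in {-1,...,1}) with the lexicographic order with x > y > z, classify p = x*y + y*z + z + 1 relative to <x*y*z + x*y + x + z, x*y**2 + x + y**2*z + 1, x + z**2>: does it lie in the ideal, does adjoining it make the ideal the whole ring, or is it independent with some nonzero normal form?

x*y + y*z + z + 1 lies in I (it reduces to 0).

First compute the reduced Gröbner basis of I by Buchberger's algorithm.
f_1 = x*y*z + x*y + x + z, LT = x*y*z.
f_2 = x*y**2 + x + y**2*z + 1, LT = x*y**2.
f_3 = x + z**2, LT = x.

S(f_1,f_2): lcm = x*y**2*z. S = x*y**2 + x*y + x*z + y**2*z**2 + y*z + z.
  reduce S modulo (f_1, f_2, f_3):
  remainder y**2*z**2 + y**2*z + y*z**2 + y*z + z**3 + z**2 + z + 1 ≠ 0; add h_4 = y**2*z**2 + y**2*z + y*z**2 + y*z + z**3 + z**2 + z + 1 to the basis.

S(f_1,f_3): lcm = x*y*z. S = x*y + x + y*z**3 + z.
  reduce S modulo (f_1, f_2, f_3, h_4):
  remainder y*z**3 + y*z**2 + z**2 + z ≠ 0; add h_5 = y*z**3 + y*z**2 + z**2 + z to the basis.

S(f_2,f_3): lcm = x*y**2. S = x + y**2*z**2 + y**2*z + 1.
  reduce S modulo (f_1, f_2, f_3, h_4, h_5):
  remainder y*z**2 + y*z + z**3 + z ≠ 0; add h_6 = y*z**2 + y*z + z**3 + z to the basis.

S(f_1,h_4): lcm = x*y**2*z**2. S = x*y*z**2 + x*z**3 + x*z**2 + x*z + x + y*z**2.
  reduce S modulo (f_1, f_2, f_3, h_4, h_5, h_6):
  remainder z**5 + z**4 + z**2 + z ≠ 0; add h_7 = z**5 + z**4 + z**2 + z to the basis.

S(h_4,h_5): lcm = y**2*z**3. S = y*z**3 + y*z + z**4 + z**3 + z**2 + z.
  reduce S modulo (f_1, f_2, f_3, h_4, h_5, h_6, h_7):
  remainder z**4 + z ≠ 0; add h_8 = z**4 + z to the basis.

S(h_4,h_6): lcm = y**2*z**2. S = y*z**3 + y*z**2 + z**3 + z**2 + z + 1.
  reduce S modulo (f_1, f_2, f_3, h_4, h_5, h_6, h_7, h_8):
  remainder z**3 + 1 ≠ 0; add h_9 = z**3 + 1 to the basis.

S(h_4,h_9): lcm = y**2*z**3. S = y**2*z**2 + y**2 + y*z**3 + y*z**2 + z**4 + z**3 + z**2 + z.
  reduce S modulo (f_1, f_2, f_3, h_4, h_5, h_6, h_7, h_8, h_9):
  remainder y**2*z + y**2 + z**2 + z ≠ 0; add h_10 = y**2*z + y**2 + z**2 + z to the basis.

S(h_5,h_9): lcm = y*z**3. S = y*z**2 + y + z**2 + z.
  reduce S modulo (f_1, f_2, f_3, h_4, h_5, h_6, h_7, h_8, h_9, h_10):
  remainder y*z + y + z**2 + 1 ≠ 0; add h_11 = y*z + y + z**2 + 1 to the basis.

The other S-polynomials (S(f_2,h_4), S(f_3,h_4), S(f_1,h_5), S(f_2,h_5), S(f_3,h_5), S(f_1,h_6), S(f_2,h_6), S(f_3,h_6), S(h_5,h_6), S(f_1,h_7), S(f_2,h_7), S(f_3,h_7), S(h_4,h_7), S(h_5,h_7), S(h_6,h_7), S(f_1,h_8), S(f_2,h_8), S(f_3,h_8), S(h_4,h_8), S(h_5,h_8), S(h_6,h_8), S(h_7,h_8), S(f_1,h_9), S(f_2,h_9), S(f_3,h_9), S(h_6,h_9), S(h_7,h_9), S(h_8,h_9), S(f_1,h_10), S(f_2,h_10), S(f_3,h_10), S(h_4,h_10), S(h_5,h_10), S(h_6,h_10), S(h_7,h_10), S(h_8,h_10), S(h_9,h_10), S(f_1,h_11), S(f_2,h_11), S(f_3,h_11), S(h_4,h_11), S(h_5,h_11), S(h_6,h_11), S(h_7,h_11), S(h_8,h_11), S(h_9,h_11), S(h_10,h_11)) all reduce to 0 modulo the current basis, so we have a Gröbner basis.
Inter-reduce: drop elements whose leading term is divisible by another's, tail-reduce, and make monic.
Reduced Gröbner basis: {x + z**2, y*z + y + z**2 + 1, z**3 + 1}.
Label its elements g_1 = x + z**2, g_2 = y*z + y + z**2 + 1, g_3 = z**3 + 1.

Reduce p = x*y + y*z + z + 1 modulo G:
  leading term x*y: subtract (y)·g_1 from x*y + y*z + z + 1 → y*z**2 + y*z + z + 1
  leading term y*z**2: subtract (z)·g_2 from y*z**2 + y*z + z + 1 → z**3 + 1
  leading term z**3: subtract (1)·g_3 from z**3 + 1 → 0
  normal form = 0.
Since the normal form is 0, p ∈ I.

Ideal membership is decidable via reduction modulo a Gröbner basis.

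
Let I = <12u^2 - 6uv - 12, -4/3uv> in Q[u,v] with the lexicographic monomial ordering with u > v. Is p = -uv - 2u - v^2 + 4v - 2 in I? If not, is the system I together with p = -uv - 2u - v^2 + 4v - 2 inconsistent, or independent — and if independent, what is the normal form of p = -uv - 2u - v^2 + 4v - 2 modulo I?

-uv - 2u - v^2 + 4v - 2 is independent of I; its normal form modulo I is -2u - 2.

First compute the reduced Gröbner basis of I by Buchberger's algorithm.
f_1 = 12u^2 - 6uv - 12, LT = u^2.
f_2 = -4/3uv, LT = uv.

S(f_1,f_2): lcm = u^2v. S = -1/2uv^2 - v.
  leading term uv^2: subtract (3/8v)·f_2 from -1/2uv^2 - v → -v
  leading term v: no divisor's leading term divides it; move -v to the remainder.
  remainder -v ≠ 0; add h_3 = -v to the basis.

The other S-polynomials (S(f_1,h_3), S(f_2,h_3)) all reduce to 0 modulo the current basis, so we have a Gröbner basis.
Inter-reduce: drop elements whose leading term is divisible by another's, tail-reduce, and make monic.
Reduced Gröbner basis: {u^2 - 1, v}.
Label its elements g_1 = u^2 - 1, g_2 = v.

Reduce p = -uv - 2u - v^2 + 4v - 2 modulo G:
  leading term uv: subtract (-u)·g_2 from -uv - 2u - v^2 + 4v - 2 → -2u - v^2 + 4v - 2
  leading term u: no divisor's leading term divides it; move -2u to the remainder.
  leading term v^2: subtract (-v)·g_2 from -v^2 + 4v - 2 → 4v - 2
  leading term v: subtract (4)·g_2 from 4v - 2 → -2
  leading term 1: no divisor's leading term divides it; move -2 to the remainder.
  normal form = -2u - 2.
The normal form is nonzero, so p ∉ I. Since p minus its normal form lies in I, I + (p) = I + (r) where r = -2u - 2; decide whether this ideal is the whole ring.
Run Buchberger on G together with r (pairs among the g_i already reduce to 0 since G is a Gröbner basis):
g_1 = u^2 - 1, LT = u^2.
g_2 = v, LT = v.
r = -2u - 2, LT = u.

The S-polynomials (S(g_1,g_2), S(g_1,r), S(g_2,r)) all reduce to 0 modulo the current basis, so we have a Gröbner basis.
Inter-reduce: drop elements whose leading term is divisible by another's, tail-reduce, and make monic.
Reduced Gröbner basis: {u + 1, v}.
The reduced Gröbner basis of I + (p) is {u + 1, v} ≠ {1}, a proper ideal, so the enlarged system stays consistent: p is independent of I, with normal form -2u - 2.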